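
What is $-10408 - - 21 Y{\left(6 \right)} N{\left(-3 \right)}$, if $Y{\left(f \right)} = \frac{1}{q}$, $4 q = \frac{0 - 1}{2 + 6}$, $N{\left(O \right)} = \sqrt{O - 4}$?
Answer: $-10408 - 672 i \sqrt{7} \approx -10408.0 - 1777.9 i$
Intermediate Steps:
$N{\left(O \right)} = \sqrt{-4 + O}$
$q = - \frac{1}{32}$ ($q = \frac{\left(0 - 1\right) \frac{1}{2 + 6}}{4} = \frac{\left(-1\right) \frac{1}{8}}{4} = \frac{1}{4} \left(- \frac{1}{8}\right) = - \frac{1}{32} \approx -0.03125$)
$Y{\left(f \right)} = -32$ ($Y{\left(f \right)} = \frac{1}{- \frac{1}{32}} = -32$)
$-10408 - - 21 Y{\left(6 \right)} N{\left(-3 \right)} = -10408 - \left(-21\right) \left(-32\right) \sqrt{-4 - 3} = -10408 - 672 \sqrt{-7} = -10408 - 672 i \sqrt{7}$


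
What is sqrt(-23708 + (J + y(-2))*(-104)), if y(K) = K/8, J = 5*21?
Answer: I*sqrt(34602) ≈ 186.02*I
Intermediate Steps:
J = 105
y(K) = K/8 (y(K) = K*(1/8) = K/8)
sqrt(-23708 + (J + y(-2))*(-104)) = sqrt(-23708 + (105 + (1/8)*(-2))*(-104)) = sqrt(-23708 + (105 - 1/4)*(-104)) = sqrt(-23708 + (419/4)*(-104)) = sqrt(-23708 - 10894) = sqrt(-34602) = I*sqrt(34602)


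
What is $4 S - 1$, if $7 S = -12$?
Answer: $- \frac{55}{7} \approx -7.8571$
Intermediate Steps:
$S = - \frac{12}{7}$ ($S = \frac{1}{7} \left(-12\right) = - \frac{12}{7} \approx -1.7143$)
$4 S - 1 = 4 \left(- \frac{12}{7}\right) - 1 = - \frac{48}{7} - 1 = - \frac{55}{7}$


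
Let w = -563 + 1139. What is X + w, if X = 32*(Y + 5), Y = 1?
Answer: 768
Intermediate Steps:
X = 192 (X = 32*(1 + 5) = 32*6 = 192)
w = 576
X + w = 192 + 576 = 768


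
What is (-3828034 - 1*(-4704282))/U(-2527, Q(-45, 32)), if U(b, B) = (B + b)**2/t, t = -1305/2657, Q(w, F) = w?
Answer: -142937955/2197067986 ≈ -0.065058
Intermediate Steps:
t = -1305/2657 (t = -1305*1/2657 = -1305/2657 ≈ -0.49116)
U(b, B) = -2657*(B + b)**2/1305 (U(b, B) = (B + b)**2/(-1305/2657) = (B + b)**2*(-2657/1305) = -2657*(B + b)**2/1305)
(-3828034 - 1*(-4704282))/U(-2527, Q(-45, 32)) = (-3828034 - 1*(-4704282))/((-2657*(-45 - 2527)**2/1305)) = (-3828034 + 4704282)/((-2657/1305*(-2572)**2)) = 876248/((-2657/1305*6615184)) = 876248/(-17576543888/1305) = 876248*(-1305/17576543888) = -142937955/2197067986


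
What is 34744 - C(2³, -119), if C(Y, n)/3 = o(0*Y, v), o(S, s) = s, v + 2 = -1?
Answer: 34753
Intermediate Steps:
v = -3 (v = -2 - 1 = -3)
C(Y, n) = -9 (C(Y, n) = 3*(-3) = -9)
34744 - C(2³, -119) = 34744 - 1*(-9) = 34744 + 9 = 34753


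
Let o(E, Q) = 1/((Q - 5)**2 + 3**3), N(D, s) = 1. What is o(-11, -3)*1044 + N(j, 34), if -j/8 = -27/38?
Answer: 1135/91 ≈ 12.473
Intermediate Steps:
j = 108/19 (j = -(-216)/38 = -8*(-27/38) = 108/19 ≈ 5.6842)
o(E, Q) = 1/(27 + (-5 + Q)**2) (o(E, Q) = 1/((-5 + Q)**2 + 27) = 1/(27 + (-5 + Q)**2))
o(-11, -3)*1044 + N(j, 34) = 1044/(27 + (-5 - 3)**2) + 1 = 1044/(27 + (-8)**2) + 1 = 1044/(27 + 64) + 1 = 1044/91 + 1 = 1135/91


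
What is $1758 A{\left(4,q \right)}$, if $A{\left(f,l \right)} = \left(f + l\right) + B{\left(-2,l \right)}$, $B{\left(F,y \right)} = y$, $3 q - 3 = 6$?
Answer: $17580$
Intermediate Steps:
$q = 3$ ($q = 1 + \frac{1}{3} \cdot 6 = 1 + 2 = 3$)
$A{\left(f,l \right)} = f + 2 l$ ($A{\left(f,l \right)} = \left(f + l\right) + l = f + 2 l$)
$1758 A{\left(4,q \right)} = 1758 \left(4 + 2 \cdot 3\right) = 1758 \left(4 + 6\right) = 1758 \cdot 10 = 17580$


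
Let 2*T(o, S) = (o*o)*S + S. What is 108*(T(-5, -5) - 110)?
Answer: -18900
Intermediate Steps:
T(o, S) = S/2 + S*o**2/2 (T(o, S) = ((o*o)*S + S)/2 = (o**2*S + S)/2 = (S*o**2 + S)/2 = (S + S*o**2)/2 = S/2 + S*o**2/2)
108*(T(-5, -5) - 110) = 108*((1/2)*(-5)*(1 + (-5)**2) - 110) = 108*((1/2)*(-5)*(1 + 25) - 110) = 108*((1/2)*(-5)*26 - 110) = 108*(-65 - 110) = 108*(-175) = -18900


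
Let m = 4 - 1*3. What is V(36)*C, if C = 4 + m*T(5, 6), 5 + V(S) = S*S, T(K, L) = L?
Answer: 12910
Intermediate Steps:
V(S) = -5 + S**2 (V(S) = -5 + S*S = -5 + S**2)
m = 1 (m = 4 - 3 = 1)
C = 10 (C = 4 + 1*6 = 4 + 6 = 10)
V(36)*C = (-5 + 36**2)*10 = (-5 + 1296)*10 = 1291*10 = 12910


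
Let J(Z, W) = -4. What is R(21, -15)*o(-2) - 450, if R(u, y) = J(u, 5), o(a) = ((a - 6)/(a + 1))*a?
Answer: -386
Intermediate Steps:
o(a) = a*(-6 + a)/(1 + a) (o(a) = ((-6 + a)/(1 + a))*a = a*(-6 + a)/(1 + a))
R(u, y) = -4
R(21, -15)*o(-2) - 450 = -(-8)*(-6 - 2)/(1 - 2) - 450 = -(-8)*(-8)/(-1) - 450 = -(-8)*(-1)*(-8) - 450 = -4*(-16) - 450 = 64 - 450 = -386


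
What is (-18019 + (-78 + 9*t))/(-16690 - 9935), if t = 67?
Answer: 17494/26625 ≈ 0.65705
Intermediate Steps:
(-18019 + (-78 + 9*t))/(-16690 - 9935) = (-18019 + (-78 + 9*67))/(-16690 - 9935) = (-18019 + (-78 + 603))/(-26625) = (-18019 + 525)*(-1/26625) = -17494*(-1/26625) = 17494/26625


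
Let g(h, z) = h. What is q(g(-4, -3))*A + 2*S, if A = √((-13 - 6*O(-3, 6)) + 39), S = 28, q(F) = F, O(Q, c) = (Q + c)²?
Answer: 56 - 8*I*√7 ≈ 56.0 - 21.166*I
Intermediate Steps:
A = 2*I*√7 (A = √((-13 - 6*(-3 + 6)²) + 39) = √((-13 - 6*3²) + 39) = √((-13 - 6*9) + 39) = √((-13 - 1*54) + 39) = √((-13 - 54) + 39) = √(-67 + 39) = √(-28) = 2*I*√7 ≈ 5.2915*I)
q(g(-4, -3))*A + 2*S = -8*I*√7 + 2*28 = -8*I*√7 + 56 = 56 - 8*I*√7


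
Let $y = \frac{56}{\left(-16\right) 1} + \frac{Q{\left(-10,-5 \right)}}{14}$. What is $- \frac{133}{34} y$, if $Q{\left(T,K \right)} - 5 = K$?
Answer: $\frac{931}{68} \approx 13.691$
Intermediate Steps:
$Q{\left(T,K \right)} = 5 + K$
$y = - \frac{7}{2}$ ($y = \frac{56}{\left(-16\right) 1} + \frac{5 - 5}{14} = \frac{56}{-16} + 0 \cdot \frac{1}{14} = 56 \left(- \frac{1}{16}\right) + 0 = - \frac{7}{2} + 0 = - \frac{7}{2} \approx -3.5$)
$- \frac{133}{34} y = - \frac{133}{34} \left(- \frac{7}{2}\right) = \left(-133\right) \frac{1}{34} \left(- \frac{7}{2}\right) = \left(- \frac{133}{34}\right) \left(- \frac{7}{2}\right) = \frac{931}{68}$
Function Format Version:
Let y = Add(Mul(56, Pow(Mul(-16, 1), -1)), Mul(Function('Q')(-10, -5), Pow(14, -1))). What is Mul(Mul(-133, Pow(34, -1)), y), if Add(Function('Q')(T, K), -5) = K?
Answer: Rational(931, 68) ≈ 13.691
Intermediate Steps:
Function('Q')(T, K) = Add(5, K)
y = Rational(-7, 2) (y = Add(Mul(56, Pow(Mul(-16, 1), -1)), Mul(Add(5, -5), Pow(14, -1))) = Add(Mul(56, Pow(-16, -1)), Mul(0, Rational(1, 14))) = Add(Mul(56, Rational(-1, 16)), 0) = Add(Rational(-7, 2), 0) = Rational(-7, 2) ≈ -3.5000)
Mul(Mul(-133, Pow(34, -1)), y) = Mul(Mul(-133, Pow(34, -1)), Rational(-7, 2)) = Mul(Mul(-133, Rational(1, 34)), Rational(-7, 2)) = Mul(Rational(-133, 34), Rational(-7, 2)) = Rational(931, 68)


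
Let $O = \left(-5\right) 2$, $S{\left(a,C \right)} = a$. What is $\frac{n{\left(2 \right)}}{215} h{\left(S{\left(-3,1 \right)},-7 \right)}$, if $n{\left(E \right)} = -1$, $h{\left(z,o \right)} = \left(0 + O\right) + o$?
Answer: $\frac{17}{215} \approx 0.07907$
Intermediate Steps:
$O = -10$
$h{\left(z,o \right)} = -10 + o$ ($h{\left(z,o \right)} = \left(0 - 10\right) + o = -10 + o$)
$\frac{n{\left(2 \right)}}{215} h{\left(S{\left(-3,1 \right)},-7 \right)} = - \frac{1}{215} \left(-10 - 7\right) = \left(-1\right) \frac{1}{215} \left(-17\right) = \left(- \frac{1}{215}\right) \left(-17\right) = \frac{17}{215}$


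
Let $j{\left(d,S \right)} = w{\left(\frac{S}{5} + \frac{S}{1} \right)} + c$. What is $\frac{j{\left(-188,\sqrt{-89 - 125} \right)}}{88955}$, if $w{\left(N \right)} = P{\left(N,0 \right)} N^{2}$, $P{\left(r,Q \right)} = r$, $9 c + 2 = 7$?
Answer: $\frac{1}{160119} - \frac{46224 i \sqrt{214}}{11119375} \approx 6.2454 \cdot 10^{-6} - 0.060813 i$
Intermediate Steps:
$c = \frac{5}{9}$ ($c = - \frac{2}{9} + \frac{1}{9} \cdot 7 = - \frac{2}{9} + \frac{7}{9} = \frac{5}{9} \approx 0.55556$)
$w{\left(N \right)} = N^{3}$ ($w{\left(N \right)} = N N^{2} = N^{3}$)
$j{\left(d,S \right)} = \frac{5}{9} + \frac{216 S^{3}}{125}$ ($j{\left(d,S \right)} = \left(\frac{S}{5} + \frac{S}{1}\right)^{3} + \frac{5}{9} = \left(S \frac{1}{5} + S 1\right)^{3} + \frac{5}{9} = \left(\frac{S}{5} + S\right)^{3} + \frac{5}{9} = \left(\frac{6 S}{5}\right)^{3} + \frac{5}{9} = \frac{216 S^{3}}{125} + \frac{5}{9} = \frac{5}{9} + \frac{216 S^{3}}{125}$)
$\frac{j{\left(-188,\sqrt{-89 - 125} \right)}}{88955} = \frac{\frac{5}{9} + \frac{216 \left(\sqrt{-89 - 125}\right)^{3}}{125}}{88955} = \left(\frac{5}{9} + \frac{216 \left(\sqrt{-214}\right)^{3}}{125}\right) \frac{1}{88955} = \left(\frac{5}{9} + \frac{216 \left(i \sqrt{214}\right)^{3}}{125}\right) \frac{1}{88955} = \left(\frac{5}{9} + \frac{216 \left(- 214 i \sqrt{214}\right)}{125}\right) \frac{1}{88955} = \left(\frac{5}{9} - \frac{46224 i \sqrt{214}}{125}\right) \frac{1}{88955} = \frac{1}{160119} - \frac{46224 i \sqrt{214}}{11119375}$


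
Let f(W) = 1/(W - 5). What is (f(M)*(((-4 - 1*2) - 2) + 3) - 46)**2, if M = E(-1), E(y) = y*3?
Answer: 131769/64 ≈ 2058.9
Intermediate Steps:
E(y) = 3*y
M = -3 (M = 3*(-1) = -3)
f(W) = 1/(-5 + W)
(f(M)*(((-4 - 1*2) - 2) + 3) - 46)**2 = ((((-4 - 1*2) - 2) + 3)/(-5 - 3) - 46)**2 = ((((-4 - 2) - 2) + 3)/(-8) - 46)**2 = (-((-6 - 2) + 3)/8 - 46)**2 = (-(-8 + 3)/8 - 46)**2 = (-1/8*(-5) - 46)**2 = (5/8 - 46)**2 = (-363/8)**2 = 131769/64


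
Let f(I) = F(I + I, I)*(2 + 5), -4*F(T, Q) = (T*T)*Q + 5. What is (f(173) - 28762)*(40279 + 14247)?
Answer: -3955620267817/2 ≈ -1.9778e+12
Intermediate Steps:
F(T, Q) = -5/4 - Q*T**2/4 (F(T, Q) = -((T*T)*Q + 5)/4 = -(T**2*Q + 5)/4 = -(Q*T**2 + 5)/4 = -(5 + Q*T**2)/4 = -5/4 - Q*T**2/4)
f(I) = -35/4 - 7*I**3 (f(I) = (-5/4 - I*(I + I)**2/4)*(2 + 5) = (-5/4 - I*(2*I)**2/4)*7 = (-5/4 - I*4*I**2/4)*7 = (-5/4 - I**3)*7 = -35/4 - 7*I**3)
(f(173) - 28762)*(40279 + 14247) = ((-35/4 - 7*173**3) - 28762)*(40279 + 14247) = ((-35/4 - 7*5177717) - 28762)*54526 = ((-35/4 - 36244019) - 28762)*54526 = (-144976111/4 - 28762)*54526 = -145091159/4*54526 = -3955620267817/2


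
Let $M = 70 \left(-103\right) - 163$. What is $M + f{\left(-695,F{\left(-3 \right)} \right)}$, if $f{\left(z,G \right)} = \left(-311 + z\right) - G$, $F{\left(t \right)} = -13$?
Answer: $-8366$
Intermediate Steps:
$f{\left(z,G \right)} = -311 + z - G$
$M = -7373$ ($M = -7210 - 163 = -7373$)
$M + f{\left(-695,F{\left(-3 \right)} \right)} = -7373 - 993 = -8366$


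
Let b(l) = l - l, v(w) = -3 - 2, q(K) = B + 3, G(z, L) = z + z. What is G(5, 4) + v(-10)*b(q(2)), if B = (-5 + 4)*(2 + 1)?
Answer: 10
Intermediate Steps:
G(z, L) = 2*z
B = -3 (B = -1*3 = -3)
q(K) = 0 (q(K) = -3 + 3 = 0)
v(w) = -5
b(l) = 0
G(5, 4) + v(-10)*b(q(2)) = 2*5 - 5*0 = 10 + 0 = 10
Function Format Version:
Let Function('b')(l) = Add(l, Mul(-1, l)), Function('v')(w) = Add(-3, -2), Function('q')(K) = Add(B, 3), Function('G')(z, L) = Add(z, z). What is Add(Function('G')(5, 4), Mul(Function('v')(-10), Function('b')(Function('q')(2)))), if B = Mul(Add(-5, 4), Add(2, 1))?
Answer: 10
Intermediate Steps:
Function('G')(z, L) = Mul(2, z)
B = -3 (B = Mul(-1, 3) = -3)
Function('q')(K) = 0 (Function('q')(K) = Add(-3, 3) = 0)
Function('v')(w) = -5
Function('b')(l) = 0
Add(Function('G')(5, 4), Mul(Function('v')(-10), Function('b')(Function('q')(2)))) = Add(Mul(2, 5), Mul(-5, 0)) = Add(10, 0) = 10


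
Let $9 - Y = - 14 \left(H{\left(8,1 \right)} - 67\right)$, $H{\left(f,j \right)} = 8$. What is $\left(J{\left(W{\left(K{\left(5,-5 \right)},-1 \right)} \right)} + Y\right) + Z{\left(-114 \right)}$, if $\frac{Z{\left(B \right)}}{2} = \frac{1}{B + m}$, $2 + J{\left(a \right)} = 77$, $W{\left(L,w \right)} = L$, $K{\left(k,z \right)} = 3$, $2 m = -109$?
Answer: $- \frac{250058}{337} \approx -742.01$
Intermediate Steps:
$m = - \frac{109}{2}$ ($m = \frac{1}{2} \left(-109\right) = - \frac{109}{2} \approx -54.5$)
$J{\left(a \right)} = 75$ ($J{\left(a \right)} = -2 + 77 = 75$)
$Z{\left(B \right)} = \frac{2}{- \frac{109}{2} + B}$ ($Z{\left(B \right)} = \frac{2}{B - \frac{109}{2}} = \frac{2}{- \frac{109}{2} + B}$)
$Y = -817$ ($Y = 9 - - 14 \left(8 - 67\right) = 9 - \left(-14\right) \left(-59\right) = 9 - 826 = -817$)
$\left(J{\left(W{\left(K{\left(5,-5 \right)},-1 \right)} \right)} + Y\right) + Z{\left(-114 \right)} = \left(75 - 817\right) + \frac{4}{-109 + 2 \left(-114\right)} = -742 + \frac{4}{-109 - 228} = -742 + \frac{4}{-337} = -742 + 4 \left(- \frac{1}{337}\right) = -742 - \frac{4}{337} = - \frac{250058}{337}$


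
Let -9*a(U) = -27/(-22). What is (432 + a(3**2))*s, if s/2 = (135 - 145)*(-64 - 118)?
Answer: 17291820/11 ≈ 1.5720e+6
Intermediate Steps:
s = 3640 (s = 2*((135 - 145)*(-64 - 118)) = 2*(-10*(-182)) = 2*1820 = 3640)
a(U) = -3/22 (a(U) = -(-3)/(-22) = -(-3)*(-1)/22 = -1/9*27/22 = -3/22)
(432 + a(3**2))*s = (432 - 3/22)*3640 = (9501/22)*3640 = 17291820/11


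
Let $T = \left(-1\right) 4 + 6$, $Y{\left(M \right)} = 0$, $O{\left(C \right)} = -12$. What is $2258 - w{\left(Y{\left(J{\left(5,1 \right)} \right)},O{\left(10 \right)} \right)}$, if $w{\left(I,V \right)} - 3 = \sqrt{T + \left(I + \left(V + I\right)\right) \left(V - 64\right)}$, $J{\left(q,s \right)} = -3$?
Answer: $2255 - \sqrt{914} \approx 2224.8$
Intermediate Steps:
$T = 2$ ($T = -4 + 6 = 2$)
$w{\left(I,V \right)} = 3 + \sqrt{2 + \left(-64 + V\right) \left(V + 2 I\right)}$ ($w{\left(I,V \right)} = 3 + \sqrt{2 + \left(I + \left(V + I\right)\right) \left(V - 64\right)} = 3 + \sqrt{2 + \left(I + \left(I + V\right)\right) \left(-64 + V\right)} = 3 + \sqrt{2 + \left(V + 2 I\right) \left(-64 + V\right)} = 3 + \sqrt{2 + \left(-64 + V\right) \left(V + 2 I\right)}$)
$2258 - w{\left(Y{\left(J{\left(5,1 \right)} \right)},O{\left(10 \right)} \right)} = 2258 - \left(3 + \sqrt{2 + \left(-12\right)^{2} - 0 - -768 + 2 \cdot 0 \left(-12\right)}\right) = 2258 - \left(3 + \sqrt{2 + 144 + 0 + 768 + 0}\right) = 2258 - \left(3 + \sqrt{914}\right) = 2255 - \sqrt{914}$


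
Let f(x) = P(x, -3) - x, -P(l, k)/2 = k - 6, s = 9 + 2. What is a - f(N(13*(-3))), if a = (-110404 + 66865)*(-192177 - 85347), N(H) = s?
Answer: 12083117429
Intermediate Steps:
s = 11
P(l, k) = 12 - 2*k (P(l, k) = -2*(k - 6) = -2*(-6 + k) = 12 - 2*k)
N(H) = 11
f(x) = 18 - x (f(x) = (12 - 2*(-3)) - x = (12 + 6) - x = 18 - x)
a = 12083117436 (a = -43539*(-277524) = 12083117436)
a - f(N(13*(-3))) = 12083117436 - (18 - 1*11) = 12083117436 - (18 - 11) = 12083117436 - 1*7 = 12083117436 - 7 = 12083117429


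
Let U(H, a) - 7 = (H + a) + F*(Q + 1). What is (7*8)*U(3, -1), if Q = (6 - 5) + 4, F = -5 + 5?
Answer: 504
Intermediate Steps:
F = 0
Q = 5 (Q = 1 + 4 = 5)
U(H, a) = 7 + H + a (U(H, a) = 7 + ((H + a) + 0*(5 + 1)) = 7 + ((H + a) + 0*6) = 7 + ((H + a) + 0) = 7 + (H + a) = 7 + H + a)
(7*8)*U(3, -1) = (7*8)*(7 + 3 - 1) = 56*9 = 504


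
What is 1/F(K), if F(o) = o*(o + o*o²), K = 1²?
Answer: ½ ≈ 0.50000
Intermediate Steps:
K = 1
F(o) = o*(o + o³)
1/F(K) = 1/(1² + 1⁴) = 1/(1 + 1) = 1/2 = ½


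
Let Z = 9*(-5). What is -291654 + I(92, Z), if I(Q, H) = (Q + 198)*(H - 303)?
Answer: -392574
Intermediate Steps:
Z = -45
I(Q, H) = (-303 + H)*(198 + Q) (I(Q, H) = (198 + Q)*(-303 + H) = (-303 + H)*(198 + Q))
-291654 + I(92, Z) = -291654 + (-59994 - 303*92 + 198*(-45) - 45*92) = -291654 + (-59994 - 27876 - 8910 - 4140) = -291654 - 100920 = -392574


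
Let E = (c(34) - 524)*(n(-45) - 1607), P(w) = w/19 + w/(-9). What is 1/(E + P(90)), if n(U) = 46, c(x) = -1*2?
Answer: 19/15600534 ≈ 1.2179e-6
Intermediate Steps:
P(w) = -10*w/171 (P(w) = w*(1/19) + w*(-1/9) = w/19 - w/9 = -10*w/171)
c(x) = -2
E = 821086 (E = (-2 - 524)*(46 - 1607) = -526*(-1561) = 821086)
1/(E + P(90)) = 1/(821086 - 10/171*90) = 1/(821086 - 100/19) = 1/(15600534/19) = 19/15600534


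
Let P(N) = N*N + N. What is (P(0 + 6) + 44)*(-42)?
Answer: -3612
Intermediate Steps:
P(N) = N + N² (P(N) = N² + N = N + N²)
(P(0 + 6) + 44)*(-42) = ((0 + 6)*(1 + (0 + 6)) + 44)*(-42) = (6*(1 + 6) + 44)*(-42) = (6*7 + 44)*(-42) = (42 + 44)*(-42) = 86*(-42) = -3612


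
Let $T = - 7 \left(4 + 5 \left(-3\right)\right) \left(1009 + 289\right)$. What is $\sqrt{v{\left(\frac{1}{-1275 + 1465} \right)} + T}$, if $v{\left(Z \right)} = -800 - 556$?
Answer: $\sqrt{98590} \approx 313.99$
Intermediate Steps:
$v{\left(Z \right)} = -1356$
$T = 99946$ ($T = - 7 \left(4 - 15\right) 1298 = \left(-7\right) \left(-11\right) 1298 = 77 \cdot 1298 = 99946$)
$\sqrt{v{\left(\frac{1}{-1275 + 1465} \right)} + T} = \sqrt{-1356 + 99946} = \sqrt{98590}$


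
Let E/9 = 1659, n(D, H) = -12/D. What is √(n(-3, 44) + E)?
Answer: √14935 ≈ 122.21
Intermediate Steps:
E = 14931 (E = 9*1659 = 14931)
√(n(-3, 44) + E) = √(-12/(-3) + 14931) = √(-12*(-⅓) + 14931) = √(4 + 14931) = √14935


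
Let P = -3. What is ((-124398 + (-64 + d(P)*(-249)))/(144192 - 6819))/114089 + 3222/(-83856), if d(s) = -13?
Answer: -8417960022389/219042328801272 ≈ -0.038431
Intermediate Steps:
((-124398 + (-64 + d(P)*(-249)))/(144192 - 6819))/114089 + 3222/(-83856) = ((-124398 + (-64 - 13*(-249)))/(144192 - 6819))/114089 + 3222/(-83856) = ((-124398 + (-64 + 3237))/137373)*(1/114089) + 3222*(-1/83856) = ((-124398 + 3173)*(1/137373))*(1/114089) - 537/13976 = -121225*1/137373*(1/114089) - 537/13976 = -121225/137373*1/114089 - 537/13976 = -121225/15672748197 - 537/13976 = -8417960022389/219042328801272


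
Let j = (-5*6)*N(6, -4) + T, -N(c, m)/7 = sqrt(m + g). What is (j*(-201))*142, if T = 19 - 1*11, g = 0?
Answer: -228336 - 11987640*I ≈ -2.2834e+5 - 1.1988e+7*I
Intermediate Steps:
T = 8 (T = 19 - 11 = 8)
N(c, m) = -7*sqrt(m) (N(c, m) = -7*sqrt(m + 0) = -7*sqrt(m))
j = 8 + 420*I (j = (-5*6)*(-14*I) + 8 = -(-210)*2*I + 8 = -(-420)*I + 8 = 420*I + 8 = 8 + 420*I ≈ 8.0 + 420.0*I)
(j*(-201))*142 = ((8 + 420*I)*(-201))*142 = (-1608 - 84420*I)*142 = -228336 - 11987640*I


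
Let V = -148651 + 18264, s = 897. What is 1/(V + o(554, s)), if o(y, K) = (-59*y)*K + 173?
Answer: -1/29449556 ≈ -3.3956e-8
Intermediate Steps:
o(y, K) = 173 - 59*K*y (o(y, K) = -59*K*y + 173 = 173 - 59*K*y)
V = -130387
1/(V + o(554, s)) = 1/(-130387 + (173 - 59*897*554)) = 1/(-130387 + (173 - 29319342)) = 1/(-130387 - 29319169) = 1/(-29449556) = -1/29449556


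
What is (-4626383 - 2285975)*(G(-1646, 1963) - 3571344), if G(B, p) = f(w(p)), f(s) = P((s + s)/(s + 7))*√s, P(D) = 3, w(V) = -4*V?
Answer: 24686408269152 - 41474148*I*√1963 ≈ 2.4686e+13 - 1.8375e+9*I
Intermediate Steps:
f(s) = 3*√s
G(B, p) = 6*√(-p) (G(B, p) = 3*√(-4*p) = 3*(2*√(-p)) = 6*√(-p))
(-4626383 - 2285975)*(G(-1646, 1963) - 3571344) = (-4626383 - 2285975)*(6*√(-1*1963) - 3571344) = -6912358*(6*√(-1963) - 3571344) = -6912358*(6*(I*√1963) - 3571344) = -6912358*(6*I*√1963 - 3571344) = -6912358*(-3571344 + 6*I*√1963) = 24686408269152 - 41474148*I*√1963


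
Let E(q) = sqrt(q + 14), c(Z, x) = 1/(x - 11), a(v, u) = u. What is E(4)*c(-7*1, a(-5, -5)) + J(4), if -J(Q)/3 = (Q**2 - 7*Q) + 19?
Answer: -21 - 3*sqrt(2)/16 ≈ -21.265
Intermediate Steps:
c(Z, x) = 1/(-11 + x)
E(q) = sqrt(14 + q)
J(Q) = -57 - 3*Q**2 + 21*Q (J(Q) = -3*((Q**2 - 7*Q) + 19) = -3*(19 + Q**2 - 7*Q) = -57 - 3*Q**2 + 21*Q)
E(4)*c(-7*1, a(-5, -5)) + J(4) = sqrt(14 + 4)/(-11 - 5) + (-57 - 3*4**2 + 21*4) = sqrt(18)/(-16) + (-57 - 3*16 + 84) = (3*sqrt(2))*(-1/16) + (-57 - 48 + 84) = -3*sqrt(2)/16 - 21 = -21 - 3*sqrt(2)/16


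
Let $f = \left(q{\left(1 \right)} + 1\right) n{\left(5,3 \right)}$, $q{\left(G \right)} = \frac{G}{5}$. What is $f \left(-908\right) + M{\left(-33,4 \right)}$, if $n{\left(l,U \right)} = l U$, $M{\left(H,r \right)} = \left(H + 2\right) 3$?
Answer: $-16437$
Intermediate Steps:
$M{\left(H,r \right)} = 6 + 3 H$ ($M{\left(H,r \right)} = \left(2 + H\right) 3 = 6 + 3 H$)
$q{\left(G \right)} = \frac{G}{5}$ ($q{\left(G \right)} = G \frac{1}{5} = \frac{G}{5}$)
$n{\left(l,U \right)} = U l$
$f = 18$ ($f = \left(\frac{1}{5} \cdot 1 + 1\right) 3 \cdot 5 = \left(\frac{1}{5} + 1\right) 15 = \frac{6}{5} \cdot 15 = 18$)
$f \left(-908\right) + M{\left(-33,4 \right)} = 18 \left(-908\right) + \left(6 + 3 \left(-33\right)\right) = -16344 + \left(6 - 99\right) = -16344 - 93 = -16437$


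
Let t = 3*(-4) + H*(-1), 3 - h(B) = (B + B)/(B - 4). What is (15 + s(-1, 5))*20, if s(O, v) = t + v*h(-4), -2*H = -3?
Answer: 230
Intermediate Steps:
h(B) = 3 - 2*B/(-4 + B) (h(B) = 3 - (B + B)/(B - 4) = 3 - 2*B/(-4 + B))
H = 3/2 (H = -1/2*(-3) = 3/2 ≈ 1.5000)
t = -27/2 (t = 3*(-4) + (3/2)*(-1) = -12 - 3/2 = -27/2 ≈ -13.500)
s(O, v) = -27/2 + 2*v (s(O, v) = -27/2 + v*((-12 - 4)/(-4 - 4)) = -27/2 + v*(-16/(-8)) = -27/2 + v*(-1/8*(-16)) = -27/2 + v*2 = -27/2 + 2*v)
(15 + s(-1, 5))*20 = (15 + (-27/2 + 2*5))*20 = (15 + (-27/2 + 10))*20 = (15 - 7/2)*20 = (23/2)*20 = 230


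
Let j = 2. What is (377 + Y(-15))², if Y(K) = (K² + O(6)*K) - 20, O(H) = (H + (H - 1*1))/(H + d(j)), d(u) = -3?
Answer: 277729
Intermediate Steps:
O(H) = (-1 + 2*H)/(-3 + H) (O(H) = (H + (H - 1*1))/(H - 3) = (H + (H - 1))/(-3 + H) = (H + (-1 + H))/(-3 + H) = (-1 + 2*H)/(-3 + H))
Y(K) = -20 + K² + 11*K/3 (Y(K) = (K² + ((-1 + 2*6)/(-3 + 6))*K) - 20 = (K² + ((-1 + 12)/3)*K) - 20 = (K² + ((⅓)*11)*K) - 20 = (K² + 11*K/3) - 20 = -20 + K² + 11*K/3)
(377 + Y(-15))² = (377 + (-20 + (-15)² + (11/3)*(-15)))² = (377 + (-20 + 225 - 55))² = (377 + 150)² = 527² = 277729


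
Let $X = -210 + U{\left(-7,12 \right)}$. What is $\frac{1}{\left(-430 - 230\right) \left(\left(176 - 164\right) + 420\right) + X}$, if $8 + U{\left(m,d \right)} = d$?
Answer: $- \frac{1}{285326} \approx -3.5048 \cdot 10^{-6}$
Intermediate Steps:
$U{\left(m,d \right)} = -8 + d$
$X = -206$ ($X = -210 + \left(-8 + 12\right) = -210 + 4 = -206$)
$\frac{1}{\left(-430 - 230\right) \left(\left(176 - 164\right) + 420\right) + X} = \frac{1}{\left(-430 - 230\right) \left(\left(176 - 164\right) + 420\right) - 206} = \frac{1}{- 660 \left(12 + 420\right) - 206} = \frac{1}{\left(-660\right) 432 - 206} = \frac{1}{-285120 - 206} = \frac{1}{-285326} = - \frac{1}{285326}$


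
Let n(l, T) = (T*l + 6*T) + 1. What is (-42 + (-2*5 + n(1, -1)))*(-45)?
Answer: 2610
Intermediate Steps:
n(l, T) = 1 + 6*T + T*l (n(l, T) = (6*T + T*l) + 1 = 1 + 6*T + T*l)
(-42 + (-2*5 + n(1, -1)))*(-45) = (-42 + (-2*5 + (1 + 6*(-1) - 1*1)))*(-45) = (-42 + (-10 + (1 - 6 - 1)))*(-45) = (-42 + (-10 - 6))*(-45) = (-42 - 16)*(-45) = -58*(-45) = 2610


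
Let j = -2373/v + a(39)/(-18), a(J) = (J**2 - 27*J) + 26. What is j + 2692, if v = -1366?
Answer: 32779403/12294 ≈ 2666.3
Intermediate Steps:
a(J) = 26 + J**2 - 27*J
j = -316045/12294 (j = -2373/(-1366) + (26 + 39**2 - 27*39)/(-18) = -2373*(-1/1366) + (26 + 1521 - 1053)*(-1/18) = 2373/1366 + 494*(-1/18) = 2373/1366 - 247/9 = -316045/12294 ≈ -25.707)
j + 2692 = -316045/12294 + 2692 = 32779403/12294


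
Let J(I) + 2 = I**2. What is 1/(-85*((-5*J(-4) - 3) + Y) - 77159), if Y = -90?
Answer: -1/63304 ≈ -1.5797e-5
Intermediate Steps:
J(I) = -2 + I**2
1/(-85*((-5*J(-4) - 3) + Y) - 77159) = 1/(-85*((-5*(-2 + (-4)**2) - 3) - 90) - 77159) = 1/(-85*((-5*(-2 + 16) - 3) - 90) - 77159) = 1/(-85*((-5*14 - 3) - 90) - 77159) = 1/(-85*((-70 - 3) - 90) - 77159) = 1/(-85*(-73 - 90) - 77159) = 1/(-85*(-163) - 77159) = 1/(13855 - 77159) = 1/(-63304) = -1/63304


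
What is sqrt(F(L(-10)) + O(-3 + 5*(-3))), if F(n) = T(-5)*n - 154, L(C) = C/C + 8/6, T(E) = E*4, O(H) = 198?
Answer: 2*I*sqrt(6)/3 ≈ 1.633*I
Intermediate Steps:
T(E) = 4*E
L(C) = 7/3 (L(C) = 1 + 8*(1/6) = 1 + 4/3 = 7/3)
F(n) = -154 - 20*n (F(n) = (4*(-5))*n - 154 = -20*n - 154 = -154 - 20*n)
sqrt(F(L(-10)) + O(-3 + 5*(-3))) = sqrt((-154 - 20*7/3) + 198) = sqrt((-154 - 140/3) + 198) = sqrt(-602/3 + 198) = sqrt(-8/3) = 2*I*sqrt(6)/3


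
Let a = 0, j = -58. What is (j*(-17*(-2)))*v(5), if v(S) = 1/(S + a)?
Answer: -1972/5 ≈ -394.40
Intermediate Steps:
v(S) = 1/S (v(S) = 1/(S + 0) = 1/S)
(j*(-17*(-2)))*v(5) = -(-986)*(-2)/5 = -58*34*(⅕) = -1972*⅕ = -1972/5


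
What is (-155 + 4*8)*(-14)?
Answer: 1722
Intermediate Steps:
(-155 + 4*8)*(-14) = (-155 + 32)*(-14) = -123*(-14) = 1722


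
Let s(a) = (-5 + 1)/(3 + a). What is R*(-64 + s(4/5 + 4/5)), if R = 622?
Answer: -928024/23 ≈ -40349.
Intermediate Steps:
s(a) = -4/(3 + a)
R*(-64 + s(4/5 + 4/5)) = 622*(-64 - 4/(3 + (4/5 + 4/5))) = 622*(-64 - 4/(3 + 8/5)) = 622*(-64 - 4/23/5) = 622*(-64 - 4*5/23) = 622*(-64 - 20/23) = 622*(-1492/23) = -928024/23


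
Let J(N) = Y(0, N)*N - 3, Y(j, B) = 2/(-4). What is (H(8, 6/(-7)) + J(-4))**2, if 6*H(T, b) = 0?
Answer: 1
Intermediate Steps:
H(T, b) = 0 (H(T, b) = (1/6)*0 = 0)
Y(j, B) = -1/2 (Y(j, B) = 2*(-1/4) = -1/2)
J(N) = -3 - N/2 (J(N) = -N/2 - 3 = -3 - N/2)
(H(8, 6/(-7)) + J(-4))**2 = (0 + (-3 - 1/2*(-4)))**2 = (0 + (-3 + 2))**2 = (0 - 1)**2 = (-1)**2 = 1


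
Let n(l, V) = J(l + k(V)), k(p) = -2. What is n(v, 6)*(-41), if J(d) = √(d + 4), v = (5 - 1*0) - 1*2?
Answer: -41*√5 ≈ -91.679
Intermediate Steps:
v = 3 (v = (5 + 0) - 2 = 5 - 2 = 3)
J(d) = √(4 + d)
n(l, V) = √(2 + l) (n(l, V) = √(4 + (l - 2)) = √(4 + (-2 + l)) = √(2 + l))
n(v, 6)*(-41) = √(2 + 3)*(-41) = √5*(-41) = -41*√5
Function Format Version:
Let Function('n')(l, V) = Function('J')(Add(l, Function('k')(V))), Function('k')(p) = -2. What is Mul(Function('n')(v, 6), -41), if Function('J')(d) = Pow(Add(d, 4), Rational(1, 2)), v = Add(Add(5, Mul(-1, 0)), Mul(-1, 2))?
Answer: Mul(-41, Pow(5, Rational(1, 2))) ≈ -91.679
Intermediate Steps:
v = 3 (v = Add(Add(5, 0), -2) = Add(5, -2) = 3)
Function('J')(d) = Pow(Add(4, d), Rational(1, 2))
Function('n')(l, V) = Pow(Add(2, l), Rational(1, 2)) (Function('n')(l, V) = Pow(Add(4, Add(l, -2)), Rational(1, 2)) = Pow(Add(4, Add(-2, l)), Rational(1, 2)) = Pow(Add(2, l), Rational(1, 2)))
Mul(Function('n')(v, 6), -41) = Mul(Pow(Add(2, 3), Rational(1, 2)), -41) = Mul(Pow(5, Rational(1, 2)), -41) = Mul(-41, Pow(5, Rational(1, 2)))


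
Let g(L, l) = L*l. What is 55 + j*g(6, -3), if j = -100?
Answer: 1855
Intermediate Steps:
55 + j*g(6, -3) = 55 - 600*(-3) = 55 - 100*(-18) = 55 + 1800 = 1855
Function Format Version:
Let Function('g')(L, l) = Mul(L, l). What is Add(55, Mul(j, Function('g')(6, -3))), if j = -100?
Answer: 1855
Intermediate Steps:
Add(55, Mul(j, Function('g')(6, -3))) = Add(55, Mul(-100, Mul(6, -3))) = Add(55, Mul(-100, -18)) = Add(55, 1800) = 1855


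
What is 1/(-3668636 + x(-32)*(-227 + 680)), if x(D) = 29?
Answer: -1/3655499 ≈ -2.7356e-7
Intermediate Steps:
1/(-3668636 + x(-32)*(-227 + 680)) = 1/(-3668636 + 29*(-227 + 680)) = 1/(-3668636 + 29*453) = 1/(-3668636 + 13137) = 1/(-3655499) = -1/3655499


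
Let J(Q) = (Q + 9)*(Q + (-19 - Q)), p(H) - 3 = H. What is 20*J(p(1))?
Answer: -4940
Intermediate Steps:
p(H) = 3 + H
J(Q) = -171 - 19*Q (J(Q) = (9 + Q)*(-19) = -171 - 19*Q)
20*J(p(1)) = 20*(-171 - 19*(3 + 1)) = 20*(-171 - 19*4) = 20*(-171 - 76) = 20*(-247) = -4940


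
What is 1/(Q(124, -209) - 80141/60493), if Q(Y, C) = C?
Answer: -60493/12723178 ≈ -0.0047546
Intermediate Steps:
1/(Q(124, -209) - 80141/60493) = 1/(-209 - 80141/60493) = 1/(-12723178/60493) = -60493/12723178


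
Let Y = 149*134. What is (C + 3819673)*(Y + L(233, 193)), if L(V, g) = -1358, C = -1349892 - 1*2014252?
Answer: 8476483632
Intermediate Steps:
C = -3364144 (C = -1349892 - 2014252 = -3364144)
Y = 19966
(C + 3819673)*(Y + L(233, 193)) = (-3364144 + 3819673)*(19966 - 1358) = 455529*18608 = 8476483632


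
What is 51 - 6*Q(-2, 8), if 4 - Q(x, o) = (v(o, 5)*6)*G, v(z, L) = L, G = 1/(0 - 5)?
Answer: -9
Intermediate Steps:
G = -⅕ (G = 1/(-5) = -⅕ ≈ -0.20000)
Q(x, o) = 10 (Q(x, o) = 4 - 5*6*(-1)/5 = 4 - 30*(-1)/5 = 4 - 1*(-6) = 4 + 6 = 10)
51 - 6*Q(-2, 8) = 51 - 6*10 = 51 - 60 = -9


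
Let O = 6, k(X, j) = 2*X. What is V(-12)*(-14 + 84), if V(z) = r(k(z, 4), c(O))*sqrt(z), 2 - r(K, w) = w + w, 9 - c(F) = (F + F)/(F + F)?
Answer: -1960*I*sqrt(3) ≈ -3394.8*I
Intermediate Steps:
c(F) = 8 (c(F) = 9 - (F + F)/(F + F) = 9 - 2*F/(2*F) = 9 - 2*F*1/(2*F) = 9 - 1*1 = 9 - 1 = 8)
r(K, w) = 2 - 2*w (r(K, w) = 2 - (w + w) = 2 - 2*w)
V(z) = -14*sqrt(z) (V(z) = (2 - 2*8)*sqrt(z) = (2 - 16)*sqrt(z) = -14*sqrt(z))
V(-12)*(-14 + 84) = (-28*I*sqrt(3))*(-14 + 84) = -28*I*sqrt(3)*70 = -1960*I*sqrt(3)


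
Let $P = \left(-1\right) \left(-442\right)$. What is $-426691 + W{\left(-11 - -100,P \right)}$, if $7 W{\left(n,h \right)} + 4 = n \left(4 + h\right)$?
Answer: $-421021$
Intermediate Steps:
$P = 442$
$W{\left(n,h \right)} = - \frac{4}{7} + \frac{n \left(4 + h\right)}{7}$
$-426691 + W{\left(-11 - -100,P \right)} = -426691 + \left(- \frac{4}{7} + \frac{4 \left(-11 - -100\right)}{7} + \frac{1}{7} \cdot 442 \left(-11 - -100\right)\right) = -426691 + \left(- \frac{4}{7} + \frac{4 \left(-11 + 100\right)}{7} + \frac{1}{7} \cdot 442 \left(-11 + 100\right)\right) = -426691 + \left(- \frac{4}{7} + \frac{4}{7} \cdot 89 + \frac{1}{7} \cdot 442 \cdot 89\right) = -426691 + \left(- \frac{4}{7} + \frac{356}{7} + \frac{39338}{7}\right) = -426691 + 5670 = -421021$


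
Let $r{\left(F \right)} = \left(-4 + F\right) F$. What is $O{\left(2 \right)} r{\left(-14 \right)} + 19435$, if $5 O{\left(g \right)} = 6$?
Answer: $\frac{98687}{5} \approx 19737.0$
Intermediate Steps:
$O{\left(g \right)} = \frac{6}{5}$ ($O{\left(g \right)} = \frac{1}{5} \cdot 6 = \frac{6}{5}$)
$r{\left(F \right)} = F \left(-4 + F\right)$
$O{\left(2 \right)} r{\left(-14 \right)} + 19435 = \frac{6 \left(- 14 \left(-4 - 14\right)\right)}{5} + 19435 = \frac{6 \left(\left(-14\right) \left(-18\right)\right)}{5} + 19435 = \frac{6}{5} \cdot 252 + 19435 = \frac{1512}{5} + 19435 = \frac{98687}{5}$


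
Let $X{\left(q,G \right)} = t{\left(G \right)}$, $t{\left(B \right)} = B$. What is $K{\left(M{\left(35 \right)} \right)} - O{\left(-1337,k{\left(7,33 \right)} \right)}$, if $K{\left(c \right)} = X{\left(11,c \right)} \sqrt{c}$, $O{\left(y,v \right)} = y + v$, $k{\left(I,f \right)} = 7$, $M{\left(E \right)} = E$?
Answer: $1330 + 35 \sqrt{35} \approx 1537.1$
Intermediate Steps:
$X{\left(q,G \right)} = G$
$O{\left(y,v \right)} = v + y$
$K{\left(c \right)} = c^{\frac{3}{2}}$ ($K{\left(c \right)} = c \sqrt{c} = c^{\frac{3}{2}}$)
$K{\left(M{\left(35 \right)} \right)} - O{\left(-1337,k{\left(7,33 \right)} \right)} = 35^{\frac{3}{2}} - \left(7 - 1337\right) = 35 \sqrt{35} - -1330 = 35 \sqrt{35} + 1330 = 1330 + 35 \sqrt{35}$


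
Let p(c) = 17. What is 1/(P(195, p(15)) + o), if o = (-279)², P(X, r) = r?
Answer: 1/77858 ≈ 1.2844e-5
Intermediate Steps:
o = 77841
1/(P(195, p(15)) + o) = 1/(17 + 77841) = 1/77858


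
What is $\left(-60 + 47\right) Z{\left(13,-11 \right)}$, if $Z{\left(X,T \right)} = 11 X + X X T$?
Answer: $22308$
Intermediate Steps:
$Z{\left(X,T \right)} = 11 X + T X^{2}$ ($Z{\left(X,T \right)} = 11 X + X^{2} T = 11 X + T X^{2}$)
$\left(-60 + 47\right) Z{\left(13,-11 \right)} = \left(-60 + 47\right) 13 \left(11 - 143\right) = - 13 \cdot 13 \left(11 - 143\right) = - 13 \cdot 13 \left(-132\right) = \left(-13\right) \left(-1716\right) = 22308$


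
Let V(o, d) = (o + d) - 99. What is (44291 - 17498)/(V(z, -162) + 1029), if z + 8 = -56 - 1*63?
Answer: 26793/641 ≈ 41.799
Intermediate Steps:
z = -127 (z = -8 + (-56 - 1*63) = -8 + (-56 - 63) = -8 - 119 = -127)
V(o, d) = -99 + d + o (V(o, d) = (d + o) - 99 = -99 + d + o)
(44291 - 17498)/(V(z, -162) + 1029) = (44291 - 17498)/((-99 - 162 - 127) + 1029) = 26793/(-388 + 1029) = 26793/641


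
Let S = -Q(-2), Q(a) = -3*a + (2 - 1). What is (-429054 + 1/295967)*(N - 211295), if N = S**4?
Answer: 3789510996125714/42281 ≈ 8.9627e+10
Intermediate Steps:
Q(a) = 1 - 3*a (Q(a) = -3*a + 1 = 1 - 3*a)
S = -7 (S = -(1 - 3*(-2)) = -(1 + 6) = -1*7 = -7)
N = 2401 (N = (-7)**4 = 2401)
(-429054 + 1/295967)*(N - 211295) = (-429054 + 1/295967)*(2401 - 211295) = (-429054 + 1/295967)*(-208894) = -126985825217/295967*(-208894) = 3789510996125714/42281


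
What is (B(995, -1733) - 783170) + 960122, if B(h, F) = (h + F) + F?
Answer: 174481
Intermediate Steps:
B(h, F) = h + 2*F (B(h, F) = (F + h) + F = h + 2*F)
(B(995, -1733) - 783170) + 960122 = ((995 + 2*(-1733)) - 783170) + 960122 = ((995 - 3466) - 783170) + 960122 = (-2471 - 783170) + 960122 = -785641 + 960122 = 174481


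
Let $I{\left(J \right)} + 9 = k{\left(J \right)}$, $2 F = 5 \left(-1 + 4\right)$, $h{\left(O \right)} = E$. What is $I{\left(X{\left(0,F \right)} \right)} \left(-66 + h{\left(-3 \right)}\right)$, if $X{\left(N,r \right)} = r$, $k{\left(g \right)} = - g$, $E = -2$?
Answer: $1122$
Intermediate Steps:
$h{\left(O \right)} = -2$
$F = \frac{15}{2}$ ($F = \frac{5 \left(-1 + 4\right)}{2} = \frac{5 \cdot 3}{2} = \frac{1}{2} \cdot 15 = \frac{15}{2} \approx 7.5$)
$I{\left(J \right)} = -9 - J$
$I{\left(X{\left(0,F \right)} \right)} \left(-66 + h{\left(-3 \right)}\right) = \left(-9 - \frac{15}{2}\right) \left(-66 - 2\right) = \left(-9 - \frac{15}{2}\right) \left(-68\right) = \left(- \frac{33}{2}\right) \left(-68\right) = 1122$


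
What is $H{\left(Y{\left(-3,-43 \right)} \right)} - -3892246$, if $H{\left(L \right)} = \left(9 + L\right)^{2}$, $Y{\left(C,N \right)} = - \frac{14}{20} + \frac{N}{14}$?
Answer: $\frac{4768034839}{1225} \approx 3.8923 \cdot 10^{6}$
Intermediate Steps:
$Y{\left(C,N \right)} = - \frac{7}{10} + \frac{N}{14}$ ($Y{\left(C,N \right)} = \left(-14\right) \frac{1}{20} + N \frac{1}{14} = - \frac{7}{10} + \frac{N}{14}$)
$H{\left(Y{\left(-3,-43 \right)} \right)} - -3892246 = \left(9 + \left(- \frac{7}{10} + \frac{1}{14} \left(-43\right)\right)\right)^{2} - -3892246 = \left(9 - \frac{132}{35}\right)^{2} + 3892246 = \left(\frac{183}{35}\right)^{2} + 3892246 = \frac{33489}{1225} + 3892246 = \frac{4768034839}{1225}$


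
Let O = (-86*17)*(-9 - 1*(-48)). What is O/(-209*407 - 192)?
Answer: 3354/5015 ≈ 0.66879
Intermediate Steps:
O = -57018 (O = -1462*(-9 + 48) = -1462*39 = -57018)
O/(-209*407 - 192) = -57018/(-209*407 - 192) = -57018/(-85063 - 192) = -57018/(-85255) = -57018*(-1/85255) = 3354/5015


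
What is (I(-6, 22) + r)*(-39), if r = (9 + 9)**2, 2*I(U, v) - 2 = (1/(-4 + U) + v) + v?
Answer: -270621/20 ≈ -13531.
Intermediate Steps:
I(U, v) = 1 + v + 1/(2*(-4 + U)) (I(U, v) = 1 + ((1/(-4 + U) + v) + v)/2 = 1 + ((v + 1/(-4 + U)) + v)/2 = 1 + (1/(-4 + U) + 2*v)/2 = 1 + (v + 1/(2*(-4 + U))) = 1 + v + 1/(2*(-4 + U)))
r = 324 (r = 18**2 = 324)
(I(-6, 22) + r)*(-39) = ((-7/2 - 6 - 4*22 - 6*22)/(-4 - 6) + 324)*(-39) = ((-7/2 - 6 - 88 - 132)/(-10) + 324)*(-39) = (-1/10*(-459/2) + 324)*(-39) = (459/20 + 324)*(-39) = (6939/20)*(-39) = -270621/20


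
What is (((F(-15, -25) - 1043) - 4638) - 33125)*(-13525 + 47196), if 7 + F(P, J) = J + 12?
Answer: -1307310246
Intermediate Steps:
F(P, J) = 5 + J (F(P, J) = -7 + (J + 12) = -7 + (12 + J) = 5 + J)
(((F(-15, -25) - 1043) - 4638) - 33125)*(-13525 + 47196) = ((((5 - 25) - 1043) - 4638) - 33125)*(-13525 + 47196) = (((-20 - 1043) - 4638) - 33125)*33671 = ((-1063 - 4638) - 33125)*33671 = (-5701 - 33125)*33671 = -38826*33671 = -1307310246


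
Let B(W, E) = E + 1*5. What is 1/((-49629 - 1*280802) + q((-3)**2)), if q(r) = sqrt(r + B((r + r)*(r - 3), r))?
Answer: -330431/109184645738 - sqrt(23)/109184645738 ≈ -3.0264e-6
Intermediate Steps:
B(W, E) = 5 + E (B(W, E) = E + 5 = 5 + E)
q(r) = sqrt(5 + 2*r) (q(r) = sqrt(r + (5 + r)) = sqrt(5 + 2*r))
1/((-49629 - 1*280802) + q((-3)**2)) = 1/((-49629 - 1*280802) + sqrt(5 + 2*(-3)**2)) = 1/((-49629 - 280802) + sqrt(5 + 2*9)) = 1/(-330431 + sqrt(5 + 18)) = 1/(-330431 + sqrt(23))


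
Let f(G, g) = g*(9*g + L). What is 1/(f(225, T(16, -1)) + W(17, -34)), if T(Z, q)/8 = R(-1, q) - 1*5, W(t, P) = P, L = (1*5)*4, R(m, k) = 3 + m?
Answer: 1/4670 ≈ 0.00021413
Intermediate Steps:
L = 20 (L = 5*4 = 20)
T(Z, q) = -24 (T(Z, q) = 8*((3 - 1) - 1*5) = 8*(2 - 5) = 8*(-3) = -24)
f(G, g) = g*(20 + 9*g) (f(G, g) = g*(9*g + 20) = g*(20 + 9*g))
1/(f(225, T(16, -1)) + W(17, -34)) = 1/(-24*(20 + 9*(-24)) - 34) = 1/(-24*(20 - 216) - 34) = 1/(-24*(-196) - 34) = 1/(4704 - 34) = 1/4670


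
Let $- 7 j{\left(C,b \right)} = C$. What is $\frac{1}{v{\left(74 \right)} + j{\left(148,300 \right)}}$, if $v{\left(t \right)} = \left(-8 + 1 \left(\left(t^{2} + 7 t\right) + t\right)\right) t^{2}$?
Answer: $\frac{7}{232291772} \approx 3.0135 \cdot 10^{-8}$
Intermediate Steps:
$j{\left(C,b \right)} = - \frac{C}{7}$
$v{\left(t \right)} = t^{2} \left(-8 + t^{2} + 8 t\right)$ ($v{\left(t \right)} = \left(-8 + 1 \left(t^{2} + 8 t\right)\right) t^{2} = \left(-8 + \left(t^{2} + 8 t\right)\right) t^{2} = \left(-8 + t^{2} + 8 t\right) t^{2} = t^{2} \left(-8 + t^{2} + 8 t\right)$)
$\frac{1}{v{\left(74 \right)} + j{\left(148,300 \right)}} = \frac{1}{74^{2} \left(-8 + 74^{2} + 8 \cdot 74\right) - \frac{148}{7}} = \frac{1}{5476 \left(-8 + 5476 + 592\right) - \frac{148}{7}} = \frac{1}{5476 \cdot 6060 - \frac{148}{7}} = \frac{1}{33184560 - \frac{148}{7}} = \frac{1}{\frac{232291772}{7}} = \frac{7}{232291772}$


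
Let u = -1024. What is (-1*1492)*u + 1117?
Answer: 1528925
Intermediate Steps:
(-1*1492)*u + 1117 = -1*1492*(-1024) + 1117 = -1492*(-1024) + 1117 = 1527808 + 1117 = 1528925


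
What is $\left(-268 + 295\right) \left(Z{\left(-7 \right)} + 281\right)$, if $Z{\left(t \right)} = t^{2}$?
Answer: $8910$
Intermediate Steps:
$\left(-268 + 295\right) \left(Z{\left(-7 \right)} + 281\right) = \left(-268 + 295\right) \left(\left(-7\right)^{2} + 281\right) = 27 \left(49 + 281\right) = 27 \cdot 330 = 8910$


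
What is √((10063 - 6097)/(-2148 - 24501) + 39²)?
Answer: √13334094627/2961 ≈ 38.998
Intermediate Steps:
√((10063 - 6097)/(-2148 - 24501) + 39²) = √(3966/(-26649) + 1521) = √(3966*(-1/26649) + 1521) = √(-1322/8883 + 1521) = √(13509721/8883) = √13334094627/2961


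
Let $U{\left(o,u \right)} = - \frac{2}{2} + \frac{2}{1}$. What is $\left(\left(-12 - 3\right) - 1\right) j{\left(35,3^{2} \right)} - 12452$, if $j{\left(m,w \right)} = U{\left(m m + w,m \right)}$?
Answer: $-12468$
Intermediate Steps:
$U{\left(o,u \right)} = 1$ ($U{\left(o,u \right)} = \left(-2\right) \frac{1}{2} + 2 \cdot 1 = -1 + 2 = 1$)
$j{\left(m,w \right)} = 1$
$\left(\left(-12 - 3\right) - 1\right) j{\left(35,3^{2} \right)} - 12452 = \left(\left(-12 - 3\right) - 1\right) 1 - 12452 = \left(-15 - 1\right) 1 - 12452 = \left(-16\right) 1 - 12452 = -16 - 12452 = -12468$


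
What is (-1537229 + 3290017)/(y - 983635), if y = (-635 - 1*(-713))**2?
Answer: -1752788/977551 ≈ -1.7930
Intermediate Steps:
y = 6084 (y = (-635 + 713)**2 = 78**2 = 6084)
(-1537229 + 3290017)/(y - 983635) = (-1537229 + 3290017)/(6084 - 983635) = 1752788/(-977551) = 1752788*(-1/977551) = -1752788/977551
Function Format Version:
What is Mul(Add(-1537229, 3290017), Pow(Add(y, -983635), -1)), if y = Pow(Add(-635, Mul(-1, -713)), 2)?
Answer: Rational(-1752788, 977551) ≈ -1.7930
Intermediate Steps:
y = 6084 (y = Pow(Add(-635, 713), 2) = Pow(78, 2) = 6084)
Mul(Add(-1537229, 3290017), Pow(Add(y, -983635), -1)) = Mul(Add(-1537229, 3290017), Pow(Add(6084, -983635), -1)) = Mul(1752788, Pow(-977551, -1)) = Mul(1752788, Rational(-1, 977551)) = Rational(-1752788, 977551)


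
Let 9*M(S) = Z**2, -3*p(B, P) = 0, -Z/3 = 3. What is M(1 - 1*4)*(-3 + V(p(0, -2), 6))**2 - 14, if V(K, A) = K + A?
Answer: 67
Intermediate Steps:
Z = -9 (Z = -3*3 = -9)
p(B, P) = 0 (p(B, P) = -1/3*0 = 0)
V(K, A) = A + K
M(S) = 9 (M(S) = (1/9)*(-9)**2 = (1/9)*81 = 9)
M(1 - 1*4)*(-3 + V(p(0, -2), 6))**2 - 14 = 9*(-3 + (6 + 0))**2 - 14 = 9*(-3 + 6)**2 - 14 = 9*3**2 - 14 = 9*9 - 14 = 81 - 14 = 67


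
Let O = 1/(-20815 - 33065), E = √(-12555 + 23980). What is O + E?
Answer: -1/53880 + 5*√457 ≈ 106.89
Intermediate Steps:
E = 5*√457 (E = √11425 = 5*√457 ≈ 106.89)
O = -1/53880 (O = 1/(-53880) = -1/53880 ≈ -1.8560e-5)
O + E = -1/53880 + 5*√457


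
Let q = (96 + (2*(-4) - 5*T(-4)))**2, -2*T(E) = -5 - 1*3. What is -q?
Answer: -4624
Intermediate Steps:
T(E) = 4 (T(E) = -(-5 - 1*3)/2 = -(-5 - 3)/2 = -1/2*(-8) = 4)
q = 4624 (q = (96 + (2*(-4) - 5*4))**2 = (96 + (-8 - 20))**2 = (96 - 28)**2 = 68**2 = 4624)
-q = -1*4624 = -4624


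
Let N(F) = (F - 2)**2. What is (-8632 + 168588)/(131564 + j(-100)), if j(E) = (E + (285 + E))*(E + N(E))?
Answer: 39989/251851 ≈ 0.15878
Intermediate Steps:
N(F) = (-2 + F)**2
j(E) = (285 + 2*E)*(E + (-2 + E)**2) (j(E) = (E + (285 + E))*(E + (-2 + E)**2) = (285 + 2*E)*(E + (-2 + E)**2))
(-8632 + 168588)/(131564 + j(-100)) = (-8632 + 168588)/(131564 + (1140 - 847*(-100) + 2*(-100)**3 + 279*(-100)**2)) = 159956/(131564 + (1140 + 84700 + 2*(-1000000) + 279*10000)) = 159956/(131564 + (1140 + 84700 - 2000000 + 2790000)) = 159956/(131564 + 875840) = 159956/1007404 = 159956*(1/1007404) = 39989/251851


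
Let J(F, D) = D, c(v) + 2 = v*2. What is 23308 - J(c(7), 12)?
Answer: 23296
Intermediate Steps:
c(v) = -2 + 2*v (c(v) = -2 + v*2 = -2 + 2*v)
23308 - J(c(7), 12) = 23308 - 1*12 = 23308 - 12 = 23296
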